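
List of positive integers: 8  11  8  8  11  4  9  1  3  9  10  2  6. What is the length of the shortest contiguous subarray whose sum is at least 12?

2

add 8: running sum 8 < 12
end 1: [8, 11] sum 19, len 2
end 2: [11, 8] sum 19, len 2
end 3: [8, 8] sum 16, len 2
end 4: [8, 11] sum 19, len 2
end 5: [11, 4] sum 15, len 2
end 6: [4, 9] sum 13, len 2
end 7: [4, 9, 1] sum 14, len 3
end 8: [9, 1, 3] sum 13, len 3
end 9: [3, 9] sum 12, len 2
end 10: [9, 10] sum 19, len 2
end 11: [10, 2] sum 12, len 2
end 12: [10, 2, 6] sum 18, len 3
Shortest qualifying length: 2.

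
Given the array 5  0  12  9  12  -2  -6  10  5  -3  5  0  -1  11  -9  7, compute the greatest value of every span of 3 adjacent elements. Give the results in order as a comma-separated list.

12, 12, 12, 12, 12, 10, 10, 10, 5, 5, 5, 11, 11, 11

Sliding a size-3 window across the 16 values:
5 0 12 → max 12
0 12 9 → max 12
12 9 12 → max 12
9 12 -2 → max 12
12 -2 -6 → max 12
-2 -6 10 → max 10
-6 10 5 → max 10
10 5 -3 → max 10
5 -3 5 → max 5
-3 5 0 → max 5
5 0 -1 → max 5
0 -1 11 → max 11
-1 11 -9 → max 11
11 -9 7 → max 11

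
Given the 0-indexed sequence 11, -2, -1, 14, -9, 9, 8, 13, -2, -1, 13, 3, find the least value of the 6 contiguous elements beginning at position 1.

-9

Elements at indices 1..6: -2, -1, 14, -9, 9, 8
min(-2, -1, 14, -9, 9, 8) = -9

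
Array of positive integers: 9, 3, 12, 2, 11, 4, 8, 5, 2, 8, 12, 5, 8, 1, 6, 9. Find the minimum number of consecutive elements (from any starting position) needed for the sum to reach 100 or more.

16

add 9: running sum 9 < 100
add 3: running sum 12 < 100
add 12: running sum 24 < 100
add 2: running sum 26 < 100
add 11: running sum 37 < 100
add 4: running sum 41 < 100
add 8: running sum 49 < 100
add 5: running sum 54 < 100
add 2: running sum 56 < 100
add 8: running sum 64 < 100
add 12: running sum 76 < 100
add 5: running sum 81 < 100
add 8: running sum 89 < 100
add 1: running sum 90 < 100
add 6: running sum 96 < 100
add 9: shortest ending here [9, 3, 12, 2, 11, 4, 8, 5, 2, 8, 12, 5, 8, 1, 6, 9] sum 105, len 16
Shortest qualifying length: 16.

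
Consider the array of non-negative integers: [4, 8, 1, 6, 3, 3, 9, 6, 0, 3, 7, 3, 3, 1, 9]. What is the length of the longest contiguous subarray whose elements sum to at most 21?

6

add 4: [4] sum 4, len 1
add 8: [4, 8] sum 12, len 2
add 1: [4, 8, 1] sum 13, len 3
add 6: [4, 8, 1, 6] sum 19, len 4
add 3: [8, 1, 6, 3] sum 18, len 4
add 3: [8, 1, 6, 3, 3] sum 21, len 5
add 9: [6, 3, 3, 9] sum 21, len 4
add 6: [3, 3, 9, 6] sum 21, len 4
add 0: [3, 3, 9, 6, 0] sum 21, len 5
add 3: [3, 9, 6, 0, 3] sum 21, len 5
add 7: [6, 0, 3, 7] sum 16, len 4
add 3: [6, 0, 3, 7, 3] sum 19, len 5
add 3: [0, 3, 7, 3, 3] sum 16, len 5
add 1: [0, 3, 7, 3, 3, 1] sum 17, len 6
add 9: [3, 3, 1, 9] sum 16, len 4
Longest length seen: 6.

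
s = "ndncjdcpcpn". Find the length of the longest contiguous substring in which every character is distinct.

4

[n] len 1
[n, d] len 2
[d, n] len 2
[d, n, c] len 3
[d, n, c, j] len 4
[n, c, j, d] len 4
[j, d, c] len 3
[j, d, c, p] len 4
[p, c] len 2
[c, p] len 2
[c, p, n] len 3
Longest all-distinct length: 4.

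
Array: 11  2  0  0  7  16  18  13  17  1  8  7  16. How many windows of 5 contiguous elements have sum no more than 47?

(11, 2, 0, 0, 7) → sum 20  ≤ 47 ✓
(2, 0, 0, 7, 16) → sum 25  ≤ 47 ✓
(0, 0, 7, 16, 18) → sum 41  ≤ 47 ✓
(0, 7, 16, 18, 13) → sum 54
(7, 16, 18, 13, 17) → sum 71
(16, 18, 13, 17, 1) → sum 65
(18, 13, 17, 1, 8) → sum 57
(13, 17, 1, 8, 7) → sum 46  ≤ 47 ✓
(17, 1, 8, 7, 16) → sum 49
4 windows satisfy the condition.

4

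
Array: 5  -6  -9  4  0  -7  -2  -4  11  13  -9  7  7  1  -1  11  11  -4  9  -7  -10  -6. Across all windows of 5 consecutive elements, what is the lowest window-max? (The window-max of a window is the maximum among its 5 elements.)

Window maxs for each of the 18 positions:
[5, -6, -9, 4, 0] → max 5
[-6, -9, 4, 0, -7] → max 4
[-9, 4, 0, -7, -2] → max 4
[4, 0, -7, -2, -4] → max 4
[0, -7, -2, -4, 11] → max 11
[-7, -2, -4, 11, 13] → max 13
[-2, -4, 11, 13, -9] → max 13
[-4, 11, 13, -9, 7] → max 13
[11, 13, -9, 7, 7] → max 13
[13, -9, 7, 7, 1] → max 13
[-9, 7, 7, 1, -1] → max 7
[7, 7, 1, -1, 11] → max 11
[7, 1, -1, 11, 11] → max 11
[1, -1, 11, 11, -4] → max 11
[-1, 11, 11, -4, 9] → max 11
[11, 11, -4, 9, -7] → max 11
[11, -4, 9, -7, -10] → max 11
[-4, 9, -7, -10, -6] → max 9
Lowest of these is 4.

4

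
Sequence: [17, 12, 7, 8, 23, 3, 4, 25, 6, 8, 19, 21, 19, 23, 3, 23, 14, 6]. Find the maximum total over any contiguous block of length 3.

(17, 12, 7) → sum 36
(12, 7, 8) → sum 27
(7, 8, 23) → sum 38
(8, 23, 3) → sum 34
(23, 3, 4) → sum 30
(3, 4, 25) → sum 32
(4, 25, 6) → sum 35
(25, 6, 8) → sum 39
(6, 8, 19) → sum 33
(8, 19, 21) → sum 48
(19, 21, 19) → sum 59
(21, 19, 23) → sum 63
(19, 23, 3) → sum 45
(23, 3, 23) → sum 49
(3, 23, 14) → sum 40
(23, 14, 6) → sum 43
Maximum of these is 63.

63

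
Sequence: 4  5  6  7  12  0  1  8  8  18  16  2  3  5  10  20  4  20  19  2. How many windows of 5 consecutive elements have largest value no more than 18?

4 5 6 7 12 → max 12  ≤ 18 ✓
5 6 7 12 0 → max 12  ≤ 18 ✓
6 7 12 0 1 → max 12  ≤ 18 ✓
7 12 0 1 8 → max 12  ≤ 18 ✓
12 0 1 8 8 → max 12  ≤ 18 ✓
0 1 8 8 18 → max 18  ≤ 18 ✓
1 8 8 18 16 → max 18  ≤ 18 ✓
8 8 18 16 2 → max 18  ≤ 18 ✓
8 18 16 2 3 → max 18  ≤ 18 ✓
18 16 2 3 5 → max 18  ≤ 18 ✓
16 2 3 5 10 → max 16  ≤ 18 ✓
2 3 5 10 20 → max 20
3 5 10 20 4 → max 20
5 10 20 4 20 → max 20
10 20 4 20 19 → max 20
20 4 20 19 2 → max 20
11 windows satisfy the condition.

11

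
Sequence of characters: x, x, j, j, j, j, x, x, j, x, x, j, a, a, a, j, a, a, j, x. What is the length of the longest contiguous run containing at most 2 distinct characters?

[x] 1 distinct, len 1
[x, x] 1 distinct, len 2
[x, x, j] 2 distinct, len 3
[x, x, j, j] 2 distinct, len 4
[x, x, j, j, j] 2 distinct, len 5
[x, x, j, j, j, j] 2 distinct, len 6
[x, x, j, j, j, j, x] 2 distinct, len 7
[x, x, j, j, j, j, x, x] 2 distinct, len 8
[x, x, j, j, j, j, x, x, j] 2 distinct, len 9
[x, x, j, j, j, j, x, x, j, x] 2 distinct, len 10
[x, x, j, j, j, j, x, x, j, x, x] 2 distinct, len 11
[x, x, j, j, j, j, x, x, j, x, x, j] 2 distinct, len 12
[j, a] 2 distinct, len 2
[j, a, a] 2 distinct, len 3
[j, a, a, a] 2 distinct, len 4
[j, a, a, a, j] 2 distinct, len 5
[j, a, a, a, j, a] 2 distinct, len 6
[j, a, a, a, j, a, a] 2 distinct, len 7
[j, a, a, a, j, a, a, j] 2 distinct, len 8
[j, x] 2 distinct, len 2
Longest length with ≤2 distinct: 12.

12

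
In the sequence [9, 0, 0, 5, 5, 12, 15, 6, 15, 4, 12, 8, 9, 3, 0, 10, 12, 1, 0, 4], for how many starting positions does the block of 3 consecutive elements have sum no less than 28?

5

9 0 0 → sum 9
0 0 5 → sum 5
0 5 5 → sum 10
5 5 12 → sum 22
5 12 15 → sum 32  ≥ 28 ✓
12 15 6 → sum 33  ≥ 28 ✓
15 6 15 → sum 36  ≥ 28 ✓
6 15 4 → sum 25
15 4 12 → sum 31  ≥ 28 ✓
4 12 8 → sum 24
12 8 9 → sum 29  ≥ 28 ✓
8 9 3 → sum 20
9 3 0 → sum 12
3 0 10 → sum 13
0 10 12 → sum 22
10 12 1 → sum 23
12 1 0 → sum 13
1 0 4 → sum 5
5 windows satisfy the condition.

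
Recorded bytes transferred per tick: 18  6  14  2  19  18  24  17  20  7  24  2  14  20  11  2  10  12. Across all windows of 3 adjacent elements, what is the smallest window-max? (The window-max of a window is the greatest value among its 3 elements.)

11

Window maxs for each of the 16 positions:
(18, 6, 14) → max 18
(6, 14, 2) → max 14
(14, 2, 19) → max 19
(2, 19, 18) → max 19
(19, 18, 24) → max 24
(18, 24, 17) → max 24
(24, 17, 20) → max 24
(17, 20, 7) → max 20
(20, 7, 24) → max 24
(7, 24, 2) → max 24
(24, 2, 14) → max 24
(2, 14, 20) → max 20
(14, 20, 11) → max 20
(20, 11, 2) → max 20
(11, 2, 10) → max 11
(2, 10, 12) → max 12
Smallest of these is 11.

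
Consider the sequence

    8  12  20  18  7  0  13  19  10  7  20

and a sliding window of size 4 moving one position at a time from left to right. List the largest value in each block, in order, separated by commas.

20, 20, 20, 18, 19, 19, 19, 20

(8, 12, 20, 18) → max 20
(12, 20, 18, 7) → max 20
(20, 18, 7, 0) → max 20
(18, 7, 0, 13) → max 18
(7, 0, 13, 19) → max 19
(0, 13, 19, 10) → max 19
(13, 19, 10, 7) → max 19
(19, 10, 7, 20) → max 20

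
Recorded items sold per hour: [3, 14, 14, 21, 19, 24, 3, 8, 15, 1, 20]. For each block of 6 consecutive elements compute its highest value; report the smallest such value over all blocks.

24

Each size-6 window and its max:
(3, 14, 14, 21, 19, 24) → max 24
(14, 14, 21, 19, 24, 3) → max 24
(14, 21, 19, 24, 3, 8) → max 24
(21, 19, 24, 3, 8, 15) → max 24
(19, 24, 3, 8, 15, 1) → max 24
(24, 3, 8, 15, 1, 20) → max 24
Smallest of these is 24.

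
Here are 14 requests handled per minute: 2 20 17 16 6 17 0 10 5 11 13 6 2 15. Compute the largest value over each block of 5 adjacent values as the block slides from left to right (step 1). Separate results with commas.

[2, 20, 17, 16, 6] → max 20
[20, 17, 16, 6, 17] → max 20
[17, 16, 6, 17, 0] → max 17
[16, 6, 17, 0, 10] → max 17
[6, 17, 0, 10, 5] → max 17
[17, 0, 10, 5, 11] → max 17
[0, 10, 5, 11, 13] → max 13
[10, 5, 11, 13, 6] → max 13
[5, 11, 13, 6, 2] → max 13
[11, 13, 6, 2, 15] → max 15

20, 20, 17, 17, 17, 17, 13, 13, 13, 15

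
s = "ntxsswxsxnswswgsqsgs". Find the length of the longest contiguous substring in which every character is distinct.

add n: [n] len 1
add t: [n, t] len 2
add x: [n, t, x] len 3
add s: [n, t, x, s] len 4
add s (repeat s, move left end past it): [s] len 1
add w: [s, w] len 2
add x: [s, w, x] len 3
add s (repeat s, move left end past it): [w, x, s] len 3
add x (repeat x, move left end past it): [s, x] len 2
add n: [s, x, n] len 3
add s (repeat s, move left end past it): [x, n, s] len 3
add w: [x, n, s, w] len 4
add s (repeat s, move left end past it): [w, s] len 2
add w (repeat w, move left end past it): [s, w] len 2
add g: [s, w, g] len 3
add s (repeat s, move left end past it): [w, g, s] len 3
add q: [w, g, s, q] len 4
add s (repeat s, move left end past it): [q, s] len 2
add g: [q, s, g] len 3
add s (repeat s, move left end past it): [g, s] len 2
Longest all-distinct length: 4.

4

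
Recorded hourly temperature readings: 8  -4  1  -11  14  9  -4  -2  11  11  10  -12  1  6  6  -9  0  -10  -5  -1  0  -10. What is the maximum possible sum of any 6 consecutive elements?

Each size-6 window and its sum:
8 -4 1 -11 14 9 → sum 17
-4 1 -11 14 9 -4 → sum 5
1 -11 14 9 -4 -2 → sum 7
-11 14 9 -4 -2 11 → sum 17
14 9 -4 -2 11 11 → sum 39
9 -4 -2 11 11 10 → sum 35
-4 -2 11 11 10 -12 → sum 14
-2 11 11 10 -12 1 → sum 19
11 11 10 -12 1 6 → sum 27
11 10 -12 1 6 6 → sum 22
10 -12 1 6 6 -9 → sum 2
-12 1 6 6 -9 0 → sum -8
1 6 6 -9 0 -10 → sum -6
6 6 -9 0 -10 -5 → sum -12
6 -9 0 -10 -5 -1 → sum -19
-9 0 -10 -5 -1 0 → sum -25
0 -10 -5 -1 0 -10 → sum -26
Maximum of these is 39.

39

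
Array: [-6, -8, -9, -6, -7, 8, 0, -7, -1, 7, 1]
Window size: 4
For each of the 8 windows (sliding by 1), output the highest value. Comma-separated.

-6, -6, 8, 8, 8, 8, 7, 7

(-6, -8, -9, -6) → max -6
(-8, -9, -6, -7) → max -6
(-9, -6, -7, 8) → max 8
(-6, -7, 8, 0) → max 8
(-7, 8, 0, -7) → max 8
(8, 0, -7, -1) → max 8
(0, -7, -1, 7) → max 7
(-7, -1, 7, 1) → max 7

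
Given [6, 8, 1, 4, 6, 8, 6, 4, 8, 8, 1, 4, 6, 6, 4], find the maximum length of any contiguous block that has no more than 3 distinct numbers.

Extend right; when distinct count exceeds 3, shrink from the left:
[6] 1 distinct, len 1
[6, 8] 2 distinct, len 2
[6, 8, 1] 3 distinct, len 3
[8, 1, 4] 3 distinct, len 3
[1, 4, 6] 3 distinct, len 3
[4, 6, 8] 3 distinct, len 3
[4, 6, 8, 6] 3 distinct, len 4
[4, 6, 8, 6, 4] 3 distinct, len 5
[4, 6, 8, 6, 4, 8] 3 distinct, len 6
[4, 6, 8, 6, 4, 8, 8] 3 distinct, len 7
[4, 8, 8, 1] 3 distinct, len 4
[4, 8, 8, 1, 4] 3 distinct, len 5
[1, 4, 6] 3 distinct, len 3
[1, 4, 6, 6] 3 distinct, len 4
[1, 4, 6, 6, 4] 3 distinct, len 5
Longest length with ≤3 distinct: 7.

7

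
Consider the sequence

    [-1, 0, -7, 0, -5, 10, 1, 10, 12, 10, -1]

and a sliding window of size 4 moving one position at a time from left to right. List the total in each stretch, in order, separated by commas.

-8, -12, -2, 6, 16, 33, 33, 31

Sliding a size-4 window across the 11 values:
(-1, 0, -7, 0) → sum -8
(0, -7, 0, -5) → sum -12
(-7, 0, -5, 10) → sum -2
(0, -5, 10, 1) → sum 6
(-5, 10, 1, 10) → sum 16
(10, 1, 10, 12) → sum 33
(1, 10, 12, 10) → sum 33
(10, 12, 10, -1) → sum 31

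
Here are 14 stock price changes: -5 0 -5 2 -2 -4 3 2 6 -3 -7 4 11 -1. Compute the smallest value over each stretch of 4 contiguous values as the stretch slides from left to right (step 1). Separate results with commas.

-5 0 -5 2 → min -5
0 -5 2 -2 → min -5
-5 2 -2 -4 → min -5
2 -2 -4 3 → min -4
-2 -4 3 2 → min -4
-4 3 2 6 → min -4
3 2 6 -3 → min -3
2 6 -3 -7 → min -7
6 -3 -7 4 → min -7
-3 -7 4 11 → min -7
-7 4 11 -1 → min -7

-5, -5, -5, -4, -4, -4, -3, -7, -7, -7, -7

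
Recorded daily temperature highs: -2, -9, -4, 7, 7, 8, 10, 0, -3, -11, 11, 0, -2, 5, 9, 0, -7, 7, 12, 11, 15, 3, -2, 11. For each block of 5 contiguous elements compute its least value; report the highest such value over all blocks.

Each size-5 window and its min:
-2 -9 -4 7 7 → min -9
-9 -4 7 7 8 → min -9
-4 7 7 8 10 → min -4
7 7 8 10 0 → min 0
7 8 10 0 -3 → min -3
8 10 0 -3 -11 → min -11
10 0 -3 -11 11 → min -11
0 -3 -11 11 0 → min -11
-3 -11 11 0 -2 → min -11
-11 11 0 -2 5 → min -11
11 0 -2 5 9 → min -2
0 -2 5 9 0 → min -2
-2 5 9 0 -7 → min -7
5 9 0 -7 7 → min -7
9 0 -7 7 12 → min -7
0 -7 7 12 11 → min -7
-7 7 12 11 15 → min -7
7 12 11 15 3 → min 3
12 11 15 3 -2 → min -2
11 15 3 -2 11 → min -2
Highest of these is 3.

3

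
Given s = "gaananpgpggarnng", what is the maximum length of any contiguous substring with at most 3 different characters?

[g] 1 distinct, len 1
[g, a] 2 distinct, len 2
[g, a, a] 2 distinct, len 3
[g, a, a, n] 3 distinct, len 4
[g, a, a, n, a] 3 distinct, len 5
[g, a, a, n, a, n] 3 distinct, len 6
[a, a, n, a, n, p] 3 distinct, len 6
[n, p, g] 3 distinct, len 3
[n, p, g, p] 3 distinct, len 4
[n, p, g, p, g] 3 distinct, len 5
[n, p, g, p, g, g] 3 distinct, len 6
[p, g, p, g, g, a] 3 distinct, len 6
[g, g, a, r] 3 distinct, len 4
[a, r, n] 3 distinct, len 3
[a, r, n, n] 3 distinct, len 4
[r, n, n, g] 3 distinct, len 4
Longest length with ≤3 distinct: 6.

6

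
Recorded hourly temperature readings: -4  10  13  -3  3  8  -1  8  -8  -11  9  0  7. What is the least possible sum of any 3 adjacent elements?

[-4, 10, 13] → sum 19
[10, 13, -3] → sum 20
[13, -3, 3] → sum 13
[-3, 3, 8] → sum 8
[3, 8, -1] → sum 10
[8, -1, 8] → sum 15
[-1, 8, -8] → sum -1
[8, -8, -11] → sum -11
[-8, -11, 9] → sum -10
[-11, 9, 0] → sum -2
[9, 0, 7] → sum 16
Least of these is -11.

-11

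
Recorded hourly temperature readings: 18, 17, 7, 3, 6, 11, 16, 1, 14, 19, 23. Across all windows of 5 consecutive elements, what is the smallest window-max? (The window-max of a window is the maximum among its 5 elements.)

[18, 17, 7, 3, 6] → max 18
[17, 7, 3, 6, 11] → max 17
[7, 3, 6, 11, 16] → max 16
[3, 6, 11, 16, 1] → max 16
[6, 11, 16, 1, 14] → max 16
[11, 16, 1, 14, 19] → max 19
[16, 1, 14, 19, 23] → max 23
Smallest of these is 16.

16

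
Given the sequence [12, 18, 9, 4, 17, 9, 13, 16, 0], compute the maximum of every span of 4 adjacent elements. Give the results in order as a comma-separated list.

18, 18, 17, 17, 17, 16

[12, 18, 9, 4] → max 18
[18, 9, 4, 17] → max 18
[9, 4, 17, 9] → max 17
[4, 17, 9, 13] → max 17
[17, 9, 13, 16] → max 17
[9, 13, 16, 0] → max 16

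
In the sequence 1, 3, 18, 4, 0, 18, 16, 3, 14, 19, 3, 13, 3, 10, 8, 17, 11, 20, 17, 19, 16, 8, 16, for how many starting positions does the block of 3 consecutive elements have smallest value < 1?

3

1 3 18 → min 1
3 18 4 → min 3
18 4 0 → min 0  < 1 ✓
4 0 18 → min 0  < 1 ✓
0 18 16 → min 0  < 1 ✓
18 16 3 → min 3
16 3 14 → min 3
3 14 19 → min 3
14 19 3 → min 3
19 3 13 → min 3
3 13 3 → min 3
13 3 10 → min 3
3 10 8 → min 3
10 8 17 → min 8
8 17 11 → min 8
17 11 20 → min 11
11 20 17 → min 11
20 17 19 → min 17
17 19 16 → min 16
19 16 8 → min 8
16 8 16 → min 8
3 windows satisfy the condition.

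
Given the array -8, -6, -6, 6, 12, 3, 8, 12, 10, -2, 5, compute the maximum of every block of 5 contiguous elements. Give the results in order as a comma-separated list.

12, 12, 12, 12, 12, 12, 12

[-8, -6, -6, 6, 12] → max 12
[-6, -6, 6, 12, 3] → max 12
[-6, 6, 12, 3, 8] → max 12
[6, 12, 3, 8, 12] → max 12
[12, 3, 8, 12, 10] → max 12
[3, 8, 12, 10, -2] → max 12
[8, 12, 10, -2, 5] → max 12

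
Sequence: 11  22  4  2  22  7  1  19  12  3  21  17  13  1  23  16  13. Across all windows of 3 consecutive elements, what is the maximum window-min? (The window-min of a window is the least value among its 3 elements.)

13

[11, 22, 4] → min 4
[22, 4, 2] → min 2
[4, 2, 22] → min 2
[2, 22, 7] → min 2
[22, 7, 1] → min 1
[7, 1, 19] → min 1
[1, 19, 12] → min 1
[19, 12, 3] → min 3
[12, 3, 21] → min 3
[3, 21, 17] → min 3
[21, 17, 13] → min 13
[17, 13, 1] → min 1
[13, 1, 23] → min 1
[1, 23, 16] → min 1
[23, 16, 13] → min 13
Maximum of these is 13.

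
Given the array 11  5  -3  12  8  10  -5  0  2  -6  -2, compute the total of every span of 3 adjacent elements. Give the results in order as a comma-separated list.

13, 14, 17, 30, 13, 5, -3, -4, -6

11 5 -3 → sum 13
5 -3 12 → sum 14
-3 12 8 → sum 17
12 8 10 → sum 30
8 10 -5 → sum 13
10 -5 0 → sum 5
-5 0 2 → sum -3
0 2 -6 → sum -4
2 -6 -2 → sum -6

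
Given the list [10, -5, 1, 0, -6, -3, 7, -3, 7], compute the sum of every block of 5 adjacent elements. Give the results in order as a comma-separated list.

0, -13, -1, -5, 2

Sliding a size-5 window across the 9 values:
(10, -5, 1, 0, -6) → sum 0
(-5, 1, 0, -6, -3) → sum -13
(1, 0, -6, -3, 7) → sum -1
(0, -6, -3, 7, -3) → sum -5
(-6, -3, 7, -3, 7) → sum 2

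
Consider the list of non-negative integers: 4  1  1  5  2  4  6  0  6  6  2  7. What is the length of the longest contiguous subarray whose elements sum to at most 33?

10

Extend to the right; shrink from the left whenever the sum exceeds 33:
add 4: [4] sum 4, len 1
add 1: [4, 1] sum 5, len 2
add 1: [4, 1, 1] sum 6, len 3
add 5: [4, 1, 1, 5] sum 11, len 4
add 2: [4, 1, 1, 5, 2] sum 13, len 5
add 4: [4, 1, 1, 5, 2, 4] sum 17, len 6
add 6: [4, 1, 1, 5, 2, 4, 6] sum 23, len 7
add 0: [4, 1, 1, 5, 2, 4, 6, 0] sum 23, len 8
add 6: [4, 1, 1, 5, 2, 4, 6, 0, 6] sum 29, len 9
add 6: [1, 1, 5, 2, 4, 6, 0, 6, 6] sum 31, len 9
add 2: [1, 1, 5, 2, 4, 6, 0, 6, 6, 2] sum 33, len 10
add 7: [2, 4, 6, 0, 6, 6, 2, 7] sum 33, len 8
Longest length seen: 10.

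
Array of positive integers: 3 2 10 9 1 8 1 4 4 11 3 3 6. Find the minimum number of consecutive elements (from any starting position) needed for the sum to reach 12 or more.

2

add 3: running sum 3 < 12
add 2: running sum 5 < 12
end 2: [2, 10] sum 12, len 2
end 3: [10, 9] sum 19, len 2
end 4: [10, 9, 1] sum 20, len 3
end 5: [9, 1, 8] sum 18, len 3
end 6: [9, 1, 8, 1] sum 19, len 4
end 7: [8, 1, 4] sum 13, len 3
end 8: [8, 1, 4, 4] sum 17, len 4
end 9: [4, 11] sum 15, len 2
end 10: [11, 3] sum 14, len 2
end 11: [11, 3, 3] sum 17, len 3
end 12: [3, 3, 6] sum 12, len 3
Shortest qualifying length: 2.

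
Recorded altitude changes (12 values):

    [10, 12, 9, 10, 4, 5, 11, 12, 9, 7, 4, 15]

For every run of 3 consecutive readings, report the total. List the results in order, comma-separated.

31, 31, 23, 19, 20, 28, 32, 28, 20, 26

10 12 9 → sum 31
12 9 10 → sum 31
9 10 4 → sum 23
10 4 5 → sum 19
4 5 11 → sum 20
5 11 12 → sum 28
11 12 9 → sum 32
12 9 7 → sum 28
9 7 4 → sum 20
7 4 15 → sum 26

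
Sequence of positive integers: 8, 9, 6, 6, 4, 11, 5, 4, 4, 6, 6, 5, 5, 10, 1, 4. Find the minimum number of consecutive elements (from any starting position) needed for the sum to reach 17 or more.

2

add 8: running sum 8 < 17
end 1: [8, 9] sum 17, len 2
end 2: [8, 9, 6] sum 23, len 3
end 3: [9, 6, 6] sum 21, len 3
end 4: [9, 6, 6, 4] sum 25, len 4
end 5: [6, 4, 11] sum 21, len 3
end 6: [4, 11, 5] sum 20, len 3
end 7: [11, 5, 4] sum 20, len 3
end 8: [11, 5, 4, 4] sum 24, len 4
end 9: [5, 4, 4, 6] sum 19, len 4
end 10: [4, 4, 6, 6] sum 20, len 4
end 11: [6, 6, 5] sum 17, len 3
end 12: [6, 6, 5, 5] sum 22, len 4
end 13: [5, 5, 10] sum 20, len 3
end 14: [5, 5, 10, 1] sum 21, len 4
end 15: [5, 10, 1, 4] sum 20, len 4
Shortest qualifying length: 2.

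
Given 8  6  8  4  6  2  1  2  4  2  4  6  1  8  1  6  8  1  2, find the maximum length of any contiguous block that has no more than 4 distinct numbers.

[8] 1 distinct, len 1
[8, 6] 2 distinct, len 2
[8, 6, 8] 2 distinct, len 3
[8, 6, 8, 4] 3 distinct, len 4
[8, 6, 8, 4, 6] 3 distinct, len 5
[8, 6, 8, 4, 6, 2] 4 distinct, len 6
[4, 6, 2, 1] 4 distinct, len 4
[4, 6, 2, 1, 2] 4 distinct, len 5
[4, 6, 2, 1, 2, 4] 4 distinct, len 6
[4, 6, 2, 1, 2, 4, 2] 4 distinct, len 7
[4, 6, 2, 1, 2, 4, 2, 4] 4 distinct, len 8
[4, 6, 2, 1, 2, 4, 2, 4, 6] 4 distinct, len 9
[4, 6, 2, 1, 2, 4, 2, 4, 6, 1] 4 distinct, len 10
[4, 6, 1, 8] 4 distinct, len 4
[4, 6, 1, 8, 1] 4 distinct, len 5
[4, 6, 1, 8, 1, 6] 4 distinct, len 6
[4, 6, 1, 8, 1, 6, 8] 4 distinct, len 7
[4, 6, 1, 8, 1, 6, 8, 1] 4 distinct, len 8
[6, 1, 8, 1, 6, 8, 1, 2] 4 distinct, len 8
Longest length with ≤4 distinct: 10.

10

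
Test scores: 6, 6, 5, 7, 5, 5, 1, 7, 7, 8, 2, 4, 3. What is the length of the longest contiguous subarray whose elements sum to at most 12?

3

Extend to the right; shrink from the left whenever the sum exceeds 12:
→ 6: sum 6, len 1
→ 6: sum 12, len 2
→ 5 (dropped 6): sum 11, len 2
→ 7 (dropped 6): sum 12, len 2
→ 5 (dropped 5): sum 12, len 2
→ 5 (dropped 7): sum 10, len 2
→ 1: sum 11, len 3
→ 7 (dropped 5, 5): sum 8, len 2
→ 7 (dropped 1, 7): sum 7, len 1
→ 8 (dropped 7): sum 8, len 1
→ 2: sum 10, len 2
→ 4 (dropped 8): sum 6, len 2
→ 3: sum 9, len 3
Longest length seen: 3.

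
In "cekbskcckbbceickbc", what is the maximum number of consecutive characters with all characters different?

[c] len 1
[c, e] len 2
[c, e, k] len 3
[c, e, k, b] len 4
[c, e, k, b, s] len 5
[b, s, k] len 3
[b, s, k, c] len 4
[c] len 1
[c, k] len 2
[c, k, b] len 3
[b] len 1
[b, c] len 2
[b, c, e] len 3
[b, c, e, i] len 4
[e, i, c] len 3
[e, i, c, k] len 4
[e, i, c, k, b] len 5
[k, b, c] len 3
Longest all-distinct length: 5.

5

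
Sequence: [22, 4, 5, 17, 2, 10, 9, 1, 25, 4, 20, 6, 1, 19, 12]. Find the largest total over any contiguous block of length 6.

75

Window sums for each of the 10 positions:
(22, 4, 5, 17, 2, 10) → sum 60
(4, 5, 17, 2, 10, 9) → sum 47
(5, 17, 2, 10, 9, 1) → sum 44
(17, 2, 10, 9, 1, 25) → sum 64
(2, 10, 9, 1, 25, 4) → sum 51
(10, 9, 1, 25, 4, 20) → sum 69
(9, 1, 25, 4, 20, 6) → sum 65
(1, 25, 4, 20, 6, 1) → sum 57
(25, 4, 20, 6, 1, 19) → sum 75
(4, 20, 6, 1, 19, 12) → sum 62
Largest of these is 75.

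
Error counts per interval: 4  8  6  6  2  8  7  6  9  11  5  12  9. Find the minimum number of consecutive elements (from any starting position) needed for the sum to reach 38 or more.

5

Extend right; whenever the sum reaches 38, record the length and shrink from the left:
add 4: running sum 4 < 38
add 8: running sum 12 < 38
add 6: running sum 18 < 38
add 6: running sum 24 < 38
add 2: running sum 26 < 38
add 8: running sum 34 < 38
add 7: shortest ending here [4, 8, 6, 6, 2, 8, 7] sum 41, len 7
add 6: shortest ending here [8, 6, 6, 2, 8, 7, 6] sum 43, len 7
add 9: shortest ending here [6, 2, 8, 7, 6, 9] sum 38, len 6
add 11: shortest ending here [8, 7, 6, 9, 11] sum 41, len 5
add 5: shortest ending here [7, 6, 9, 11, 5] sum 38, len 5
add 12: shortest ending here [6, 9, 11, 5, 12] sum 43, len 5
add 9: shortest ending here [9, 11, 5, 12, 9] sum 46, len 5
Shortest qualifying length: 5.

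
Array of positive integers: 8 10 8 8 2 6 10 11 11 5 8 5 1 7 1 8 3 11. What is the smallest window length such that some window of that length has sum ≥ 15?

2

add 8: running sum 8 < 15
add 10: shortest ending here [8, 10] sum 18, len 2
add 8: shortest ending here [10, 8] sum 18, len 2
add 8: shortest ending here [8, 8] sum 16, len 2
add 2: shortest ending here [8, 8, 2] sum 18, len 3
add 6: shortest ending here [8, 2, 6] sum 16, len 3
add 10: shortest ending here [6, 10] sum 16, len 2
add 11: shortest ending here [10, 11] sum 21, len 2
add 11: shortest ending here [11, 11] sum 22, len 2
add 5: shortest ending here [11, 5] sum 16, len 2
add 8: shortest ending here [11, 5, 8] sum 24, len 3
add 5: shortest ending here [5, 8, 5] sum 18, len 3
add 1: shortest ending here [5, 8, 5, 1] sum 19, len 4
add 7: shortest ending here [8, 5, 1, 7] sum 21, len 4
add 1: shortest ending here [8, 5, 1, 7, 1] sum 22, len 5
add 8: shortest ending here [7, 1, 8] sum 16, len 3
add 3: shortest ending here [7, 1, 8, 3] sum 19, len 4
add 11: shortest ending here [8, 3, 11] sum 22, len 3
Shortest qualifying length: 2.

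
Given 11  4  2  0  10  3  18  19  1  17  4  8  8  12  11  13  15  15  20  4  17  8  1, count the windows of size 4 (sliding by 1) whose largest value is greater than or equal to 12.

11 4 2 0 → max 11
4 2 0 10 → max 10
2 0 10 3 → max 10
0 10 3 18 → max 18  ≥ 12 ✓
10 3 18 19 → max 19  ≥ 12 ✓
3 18 19 1 → max 19  ≥ 12 ✓
18 19 1 17 → max 19  ≥ 12 ✓
19 1 17 4 → max 19  ≥ 12 ✓
1 17 4 8 → max 17  ≥ 12 ✓
17 4 8 8 → max 17  ≥ 12 ✓
4 8 8 12 → max 12  ≥ 12 ✓
8 8 12 11 → max 12  ≥ 12 ✓
8 12 11 13 → max 13  ≥ 12 ✓
12 11 13 15 → max 15  ≥ 12 ✓
11 13 15 15 → max 15  ≥ 12 ✓
13 15 15 20 → max 20  ≥ 12 ✓
15 15 20 4 → max 20  ≥ 12 ✓
15 20 4 17 → max 20  ≥ 12 ✓
20 4 17 8 → max 20  ≥ 12 ✓
4 17 8 1 → max 17  ≥ 12 ✓
17 windows satisfy the condition.

17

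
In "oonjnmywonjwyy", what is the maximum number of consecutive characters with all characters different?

6

[o] len 1
[o] len 1
[o, n] len 2
[o, n, j] len 3
[j, n] len 2
[j, n, m] len 3
[j, n, m, y] len 4
[j, n, m, y, w] len 5
[j, n, m, y, w, o] len 6
[m, y, w, o, n] len 5
[m, y, w, o, n, j] len 6
[o, n, j, w] len 4
[o, n, j, w, y] len 5
[y] len 1
Longest all-distinct length: 6.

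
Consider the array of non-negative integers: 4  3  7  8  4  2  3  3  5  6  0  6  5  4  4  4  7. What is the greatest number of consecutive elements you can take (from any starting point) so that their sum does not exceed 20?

6

[4] sum 4 len 1
[4, 3] sum 7 len 2
[4, 3, 7] sum 14 len 3
[3, 7, 8] sum 18 len 3
[7, 8, 4] sum 19 len 3
[8, 4, 2] sum 14 len 3
[8, 4, 2, 3] sum 17 len 4
[8, 4, 2, 3, 3] sum 20 len 5
[4, 2, 3, 3, 5] sum 17 len 5
[2, 3, 3, 5, 6] sum 19 len 5
[2, 3, 3, 5, 6, 0] sum 19 len 6
[3, 5, 6, 0, 6] sum 20 len 5
[6, 0, 6, 5] sum 17 len 4
[0, 6, 5, 4] sum 15 len 4
[0, 6, 5, 4, 4] sum 19 len 5
[5, 4, 4, 4] sum 17 len 4
[4, 4, 4, 7] sum 19 len 4
Longest length seen: 6.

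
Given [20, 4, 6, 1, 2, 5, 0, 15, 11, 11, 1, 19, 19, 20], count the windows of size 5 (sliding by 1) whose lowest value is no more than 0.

5

(20, 4, 6, 1, 2) → min 1
(4, 6, 1, 2, 5) → min 1
(6, 1, 2, 5, 0) → min 0  ≤ 0 ✓
(1, 2, 5, 0, 15) → min 0  ≤ 0 ✓
(2, 5, 0, 15, 11) → min 0  ≤ 0 ✓
(5, 0, 15, 11, 11) → min 0  ≤ 0 ✓
(0, 15, 11, 11, 1) → min 0  ≤ 0 ✓
(15, 11, 11, 1, 19) → min 1
(11, 11, 1, 19, 19) → min 1
(11, 1, 19, 19, 20) → min 1
5 windows satisfy the condition.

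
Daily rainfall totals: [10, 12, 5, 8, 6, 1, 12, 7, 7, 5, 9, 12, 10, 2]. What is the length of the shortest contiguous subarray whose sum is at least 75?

add 10: running sum 10 < 75
add 12: running sum 22 < 75
add 5: running sum 27 < 75
add 8: running sum 35 < 75
add 6: running sum 41 < 75
add 1: running sum 42 < 75
add 12: running sum 54 < 75
add 7: running sum 61 < 75
add 7: running sum 68 < 75
add 5: running sum 73 < 75
add 9: shortest ending here [10, 12, 5, 8, 6, 1, 12, 7, 7, 5, 9] sum 82, len 11
add 12: shortest ending here [12, 5, 8, 6, 1, 12, 7, 7, 5, 9, 12] sum 84, len 11
add 10: shortest ending here [8, 6, 1, 12, 7, 7, 5, 9, 12, 10] sum 77, len 10
add 2: shortest ending here [8, 6, 1, 12, 7, 7, 5, 9, 12, 10, 2] sum 79, len 11
Shortest qualifying length: 10.

10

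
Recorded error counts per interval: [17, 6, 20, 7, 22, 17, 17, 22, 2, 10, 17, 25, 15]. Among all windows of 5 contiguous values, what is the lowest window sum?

68

Window sums for each of the 9 positions:
[17, 6, 20, 7, 22] → sum 72
[6, 20, 7, 22, 17] → sum 72
[20, 7, 22, 17, 17] → sum 83
[7, 22, 17, 17, 22] → sum 85
[22, 17, 17, 22, 2] → sum 80
[17, 17, 22, 2, 10] → sum 68
[17, 22, 2, 10, 17] → sum 68
[22, 2, 10, 17, 25] → sum 76
[2, 10, 17, 25, 15] → sum 69
Lowest of these is 68.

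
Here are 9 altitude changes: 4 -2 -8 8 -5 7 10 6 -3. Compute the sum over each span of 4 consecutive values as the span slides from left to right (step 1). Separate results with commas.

4 -2 -8 8 → sum 2
-2 -8 8 -5 → sum -7
-8 8 -5 7 → sum 2
8 -5 7 10 → sum 20
-5 7 10 6 → sum 18
7 10 6 -3 → sum 20

2, -7, 2, 20, 18, 20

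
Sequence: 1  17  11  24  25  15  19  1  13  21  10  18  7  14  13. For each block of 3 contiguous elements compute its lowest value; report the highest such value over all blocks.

15

[1, 17, 11] → min 1
[17, 11, 24] → min 11
[11, 24, 25] → min 11
[24, 25, 15] → min 15
[25, 15, 19] → min 15
[15, 19, 1] → min 1
[19, 1, 13] → min 1
[1, 13, 21] → min 1
[13, 21, 10] → min 10
[21, 10, 18] → min 10
[10, 18, 7] → min 7
[18, 7, 14] → min 7
[7, 14, 13] → min 7
Highest of these is 15.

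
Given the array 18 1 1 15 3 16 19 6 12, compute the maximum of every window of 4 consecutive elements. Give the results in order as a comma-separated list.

18, 15, 16, 19, 19, 19

(18, 1, 1, 15) → max 18
(1, 1, 15, 3) → max 15
(1, 15, 3, 16) → max 16
(15, 3, 16, 19) → max 19
(3, 16, 19, 6) → max 19
(16, 19, 6, 12) → max 19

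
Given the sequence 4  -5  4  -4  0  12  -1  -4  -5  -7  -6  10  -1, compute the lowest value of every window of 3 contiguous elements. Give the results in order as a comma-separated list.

4 -5 4 → min -5
-5 4 -4 → min -5
4 -4 0 → min -4
-4 0 12 → min -4
0 12 -1 → min -1
12 -1 -4 → min -4
-1 -4 -5 → min -5
-4 -5 -7 → min -7
-5 -7 -6 → min -7
-7 -6 10 → min -7
-6 10 -1 → min -6

-5, -5, -4, -4, -1, -4, -5, -7, -7, -7, -6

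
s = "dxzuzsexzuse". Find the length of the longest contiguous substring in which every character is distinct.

[d] len 1
[d, x] len 2
[d, x, z] len 3
[d, x, z, u] len 4
[u, z] len 2
[u, z, s] len 3
[u, z, s, e] len 4
[u, z, s, e, x] len 5
[s, e, x, z] len 4
[s, e, x, z, u] len 5
[e, x, z, u, s] len 5
[x, z, u, s, e] len 5
Longest all-distinct length: 5.

5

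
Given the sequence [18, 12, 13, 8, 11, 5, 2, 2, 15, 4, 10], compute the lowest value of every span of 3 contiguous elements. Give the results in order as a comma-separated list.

[18, 12, 13] → min 12
[12, 13, 8] → min 8
[13, 8, 11] → min 8
[8, 11, 5] → min 5
[11, 5, 2] → min 2
[5, 2, 2] → min 2
[2, 2, 15] → min 2
[2, 15, 4] → min 2
[15, 4, 10] → min 4

12, 8, 8, 5, 2, 2, 2, 2, 4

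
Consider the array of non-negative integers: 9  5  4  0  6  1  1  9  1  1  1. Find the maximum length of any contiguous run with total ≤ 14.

Extend to the right; shrink from the left whenever the sum exceeds 14:
add 9: [9] sum 9, len 1
add 5: [9, 5] sum 14, len 2
add 4: [5, 4] sum 9, len 2
add 0: [5, 4, 0] sum 9, len 3
add 6: [4, 0, 6] sum 10, len 3
add 1: [4, 0, 6, 1] sum 11, len 4
add 1: [4, 0, 6, 1, 1] sum 12, len 5
add 9: [1, 1, 9] sum 11, len 3
add 1: [1, 1, 9, 1] sum 12, len 4
add 1: [1, 1, 9, 1, 1] sum 13, len 5
add 1: [1, 1, 9, 1, 1, 1] sum 14, len 6
Longest length seen: 6.

6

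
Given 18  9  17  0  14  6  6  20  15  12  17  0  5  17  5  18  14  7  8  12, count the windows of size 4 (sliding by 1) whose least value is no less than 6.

[18, 9, 17, 0] → min 0
[9, 17, 0, 14] → min 0
[17, 0, 14, 6] → min 0
[0, 14, 6, 6] → min 0
[14, 6, 6, 20] → min 6  ≥ 6 ✓
[6, 6, 20, 15] → min 6  ≥ 6 ✓
[6, 20, 15, 12] → min 6  ≥ 6 ✓
[20, 15, 12, 17] → min 12  ≥ 6 ✓
[15, 12, 17, 0] → min 0
[12, 17, 0, 5] → min 0
[17, 0, 5, 17] → min 0
[0, 5, 17, 5] → min 0
[5, 17, 5, 18] → min 5
[17, 5, 18, 14] → min 5
[5, 18, 14, 7] → min 5
[18, 14, 7, 8] → min 7  ≥ 6 ✓
[14, 7, 8, 12] → min 7  ≥ 6 ✓
6 windows satisfy the condition.

6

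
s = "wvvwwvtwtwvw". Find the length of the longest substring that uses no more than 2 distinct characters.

6

Extend right; when distinct count exceeds 2, shrink from the left:
add w: window [w] (1 distinct), len 1
add v: window [w, v] (2 distinct), len 2
add v: window [w, v, v] (2 distinct), len 3
add w: window [w, v, v, w] (2 distinct), len 4
add w: window [w, v, v, w, w] (2 distinct), len 5
add v: window [w, v, v, w, w, v] (2 distinct), len 6
add t: window [v, t] (2 distinct), len 2
add w: window [t, w] (2 distinct), len 2
add t: window [t, w, t] (2 distinct), len 3
add w: window [t, w, t, w] (2 distinct), len 4
add v: window [w, v] (2 distinct), len 2
add w: window [w, v, w] (2 distinct), len 3
Longest length with ≤2 distinct: 6.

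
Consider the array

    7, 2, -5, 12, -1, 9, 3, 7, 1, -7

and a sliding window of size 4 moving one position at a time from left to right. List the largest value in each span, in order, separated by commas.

12, 12, 12, 12, 9, 9, 7

[7, 2, -5, 12] → max 12
[2, -5, 12, -1] → max 12
[-5, 12, -1, 9] → max 12
[12, -1, 9, 3] → max 12
[-1, 9, 3, 7] → max 9
[9, 3, 7, 1] → max 9
[3, 7, 1, -7] → max 7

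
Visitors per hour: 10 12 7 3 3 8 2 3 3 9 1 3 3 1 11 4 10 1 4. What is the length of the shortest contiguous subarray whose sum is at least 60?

10

add 10: running sum 10 < 60
add 12: running sum 22 < 60
add 7: running sum 29 < 60
add 3: running sum 32 < 60
add 3: running sum 35 < 60
add 8: running sum 43 < 60
add 2: running sum 45 < 60
add 3: running sum 48 < 60
add 3: running sum 51 < 60
end 9: [10, 12, 7, 3, 3, 8, 2, 3, 3, 9] sum 60, len 10
end 10: [10, 12, 7, 3, 3, 8, 2, 3, 3, 9, 1] sum 61, len 11
end 11: [10, 12, 7, 3, 3, 8, 2, 3, 3, 9, 1, 3] sum 64, len 12
end 12: [10, 12, 7, 3, 3, 8, 2, 3, 3, 9, 1, 3, 3] sum 67, len 13
end 13: [10, 12, 7, 3, 3, 8, 2, 3, 3, 9, 1, 3, 3, 1] sum 68, len 14
end 14: [12, 7, 3, 3, 8, 2, 3, 3, 9, 1, 3, 3, 1, 11] sum 69, len 14
end 15: [7, 3, 3, 8, 2, 3, 3, 9, 1, 3, 3, 1, 11, 4] sum 61, len 14
end 16: [3, 8, 2, 3, 3, 9, 1, 3, 3, 1, 11, 4, 10] sum 61, len 13
end 17: [3, 8, 2, 3, 3, 9, 1, 3, 3, 1, 11, 4, 10, 1] sum 62, len 14
end 18: [8, 2, 3, 3, 9, 1, 3, 3, 1, 11, 4, 10, 1, 4] sum 63, len 14
Shortest qualifying length: 10.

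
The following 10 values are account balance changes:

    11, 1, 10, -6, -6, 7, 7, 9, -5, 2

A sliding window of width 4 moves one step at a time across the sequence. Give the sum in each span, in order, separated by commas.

16, -1, 5, 2, 17, 18, 13

11 1 10 -6 → sum 16
1 10 -6 -6 → sum -1
10 -6 -6 7 → sum 5
-6 -6 7 7 → sum 2
-6 7 7 9 → sum 17
7 7 9 -5 → sum 18
7 9 -5 2 → sum 13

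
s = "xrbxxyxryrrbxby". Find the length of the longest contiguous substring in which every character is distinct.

[x] len 1
[x, r] len 2
[x, r, b] len 3
[r, b, x] len 3
[x] len 1
[x, y] len 2
[y, x] len 2
[y, x, r] len 3
[x, r, y] len 3
[y, r] len 2
[r] len 1
[r, b] len 2
[r, b, x] len 3
[x, b] len 2
[x, b, y] len 3
Longest all-distinct length: 3.

3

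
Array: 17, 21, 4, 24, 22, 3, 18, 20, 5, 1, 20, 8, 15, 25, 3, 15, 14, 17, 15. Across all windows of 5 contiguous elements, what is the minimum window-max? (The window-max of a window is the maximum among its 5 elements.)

Window maxs for each of the 15 positions:
[17, 21, 4, 24, 22] → max 24
[21, 4, 24, 22, 3] → max 24
[4, 24, 22, 3, 18] → max 24
[24, 22, 3, 18, 20] → max 24
[22, 3, 18, 20, 5] → max 22
[3, 18, 20, 5, 1] → max 20
[18, 20, 5, 1, 20] → max 20
[20, 5, 1, 20, 8] → max 20
[5, 1, 20, 8, 15] → max 20
[1, 20, 8, 15, 25] → max 25
[20, 8, 15, 25, 3] → max 25
[8, 15, 25, 3, 15] → max 25
[15, 25, 3, 15, 14] → max 25
[25, 3, 15, 14, 17] → max 25
[3, 15, 14, 17, 15] → max 17
Minimum of these is 17.

17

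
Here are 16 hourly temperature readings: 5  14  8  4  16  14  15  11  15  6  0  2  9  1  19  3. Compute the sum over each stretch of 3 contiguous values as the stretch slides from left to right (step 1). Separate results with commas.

Sliding a size-3 window across the 16 values:
(5, 14, 8) → sum 27
(14, 8, 4) → sum 26
(8, 4, 16) → sum 28
(4, 16, 14) → sum 34
(16, 14, 15) → sum 45
(14, 15, 11) → sum 40
(15, 11, 15) → sum 41
(11, 15, 6) → sum 32
(15, 6, 0) → sum 21
(6, 0, 2) → sum 8
(0, 2, 9) → sum 11
(2, 9, 1) → sum 12
(9, 1, 19) → sum 29
(1, 19, 3) → sum 23

27, 26, 28, 34, 45, 40, 41, 32, 21, 8, 11, 12, 29, 23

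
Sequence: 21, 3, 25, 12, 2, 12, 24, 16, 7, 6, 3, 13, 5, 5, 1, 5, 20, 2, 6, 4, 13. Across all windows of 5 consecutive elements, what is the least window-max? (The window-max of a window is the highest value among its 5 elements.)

13

Window maxs for each of the 17 positions:
(21, 3, 25, 12, 2) → max 25
(3, 25, 12, 2, 12) → max 25
(25, 12, 2, 12, 24) → max 25
(12, 2, 12, 24, 16) → max 24
(2, 12, 24, 16, 7) → max 24
(12, 24, 16, 7, 6) → max 24
(24, 16, 7, 6, 3) → max 24
(16, 7, 6, 3, 13) → max 16
(7, 6, 3, 13, 5) → max 13
(6, 3, 13, 5, 5) → max 13
(3, 13, 5, 5, 1) → max 13
(13, 5, 5, 1, 5) → max 13
(5, 5, 1, 5, 20) → max 20
(5, 1, 5, 20, 2) → max 20
(1, 5, 20, 2, 6) → max 20
(5, 20, 2, 6, 4) → max 20
(20, 2, 6, 4, 13) → max 20
Least of these is 13.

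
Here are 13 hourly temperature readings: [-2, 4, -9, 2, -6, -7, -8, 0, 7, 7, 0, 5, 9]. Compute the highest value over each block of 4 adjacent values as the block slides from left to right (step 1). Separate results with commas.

4, 4, 2, 2, 0, 7, 7, 7, 7, 9

(-2, 4, -9, 2) → max 4
(4, -9, 2, -6) → max 4
(-9, 2, -6, -7) → max 2
(2, -6, -7, -8) → max 2
(-6, -7, -8, 0) → max 0
(-7, -8, 0, 7) → max 7
(-8, 0, 7, 7) → max 7
(0, 7, 7, 0) → max 7
(7, 7, 0, 5) → max 7
(7, 0, 5, 9) → max 9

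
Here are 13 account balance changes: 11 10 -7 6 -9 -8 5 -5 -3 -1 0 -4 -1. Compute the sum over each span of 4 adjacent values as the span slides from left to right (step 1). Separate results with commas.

20, 0, -18, -6, -17, -11, -4, -9, -8, -6

Sliding a size-4 window across the 13 values:
(11, 10, -7, 6) → sum 20
(10, -7, 6, -9) → sum 0
(-7, 6, -9, -8) → sum -18
(6, -9, -8, 5) → sum -6
(-9, -8, 5, -5) → sum -17
(-8, 5, -5, -3) → sum -11
(5, -5, -3, -1) → sum -4
(-5, -3, -1, 0) → sum -9
(-3, -1, 0, -4) → sum -8
(-1, 0, -4, -1) → sum -6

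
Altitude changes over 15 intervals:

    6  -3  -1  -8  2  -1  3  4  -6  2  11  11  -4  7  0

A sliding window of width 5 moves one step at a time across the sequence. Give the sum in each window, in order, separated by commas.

(6, -3, -1, -8, 2) → sum -4
(-3, -1, -8, 2, -1) → sum -11
(-1, -8, 2, -1, 3) → sum -5
(-8, 2, -1, 3, 4) → sum 0
(2, -1, 3, 4, -6) → sum 2
(-1, 3, 4, -6, 2) → sum 2
(3, 4, -6, 2, 11) → sum 14
(4, -6, 2, 11, 11) → sum 22
(-6, 2, 11, 11, -4) → sum 14
(2, 11, 11, -4, 7) → sum 27
(11, 11, -4, 7, 0) → sum 25

-4, -11, -5, 0, 2, 2, 14, 22, 14, 27, 25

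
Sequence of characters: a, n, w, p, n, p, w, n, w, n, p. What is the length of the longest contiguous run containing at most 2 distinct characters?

add a: window [a] (1 distinct), len 1
add n: window [a, n] (2 distinct), len 2
add w: window [n, w] (2 distinct), len 2
add p: window [w, p] (2 distinct), len 2
add n: window [p, n] (2 distinct), len 2
add p: window [p, n, p] (2 distinct), len 3
add w: window [p, w] (2 distinct), len 2
add n: window [w, n] (2 distinct), len 2
add w: window [w, n, w] (2 distinct), len 3
add n: window [w, n, w, n] (2 distinct), len 4
add p: window [n, p] (2 distinct), len 2
Longest length with ≤2 distinct: 4.

4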